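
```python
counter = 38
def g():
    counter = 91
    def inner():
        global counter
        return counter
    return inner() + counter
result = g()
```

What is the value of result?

Step 1: Global counter = 38. g() shadows with local counter = 91.
Step 2: inner() uses global keyword, so inner() returns global counter = 38.
Step 3: g() returns 38 + 91 = 129

The answer is 129.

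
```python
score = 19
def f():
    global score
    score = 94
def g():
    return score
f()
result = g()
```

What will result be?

Step 1: score = 19.
Step 2: f() sets global score = 94.
Step 3: g() reads global score = 94. result = 94

The answer is 94.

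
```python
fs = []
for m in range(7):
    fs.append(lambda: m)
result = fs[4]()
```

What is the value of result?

Step 1: The loop creates 7 lambdas, all referencing the same variable m.
Step 2: After the loop, m = 6 (final value).
Step 3: fs[4]() looks up m at call time and finds 6. This is the late binding gotcha. result = 6

The answer is 6.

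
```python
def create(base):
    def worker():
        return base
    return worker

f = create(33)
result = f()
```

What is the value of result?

Step 1: create(33) creates closure capturing base = 33.
Step 2: f() returns the captured base = 33.
Step 3: result = 33

The answer is 33.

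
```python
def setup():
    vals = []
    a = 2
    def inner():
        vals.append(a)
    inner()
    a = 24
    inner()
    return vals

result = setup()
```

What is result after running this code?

Step 1: a = 2. inner() appends current a to vals.
Step 2: First inner(): appends 2. Then a = 24.
Step 3: Second inner(): appends 24 (closure sees updated a). result = [2, 24]

The answer is [2, 24].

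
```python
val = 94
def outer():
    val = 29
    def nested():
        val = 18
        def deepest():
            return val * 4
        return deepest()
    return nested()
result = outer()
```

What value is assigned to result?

Step 1: deepest() looks up val through LEGB: not local, finds val = 18 in enclosing nested().
Step 2: Returns 18 * 4 = 72.
Step 3: result = 72

The answer is 72.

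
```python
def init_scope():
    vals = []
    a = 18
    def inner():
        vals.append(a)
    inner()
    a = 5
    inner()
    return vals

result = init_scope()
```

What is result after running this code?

Step 1: a = 18. inner() appends current a to vals.
Step 2: First inner(): appends 18. Then a = 5.
Step 3: Second inner(): appends 5 (closure sees updated a). result = [18, 5]

The answer is [18, 5].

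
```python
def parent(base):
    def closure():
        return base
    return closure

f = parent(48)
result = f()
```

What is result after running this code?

Step 1: parent(48) creates closure capturing base = 48.
Step 2: f() returns the captured base = 48.
Step 3: result = 48

The answer is 48.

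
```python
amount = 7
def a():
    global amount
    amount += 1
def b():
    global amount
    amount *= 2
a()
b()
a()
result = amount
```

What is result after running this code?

Step 1: amount = 7.
Step 2: a(): amount = 7 + 1 = 8.
Step 3: b(): amount = 8 * 2 = 16.
Step 4: a(): amount = 16 + 1 = 17

The answer is 17.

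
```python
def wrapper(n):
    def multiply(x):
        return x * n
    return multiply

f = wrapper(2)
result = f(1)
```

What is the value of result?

Step 1: wrapper(2) returns multiply closure with n = 2.
Step 2: f(1) computes 1 * 2 = 2.
Step 3: result = 2

The answer is 2.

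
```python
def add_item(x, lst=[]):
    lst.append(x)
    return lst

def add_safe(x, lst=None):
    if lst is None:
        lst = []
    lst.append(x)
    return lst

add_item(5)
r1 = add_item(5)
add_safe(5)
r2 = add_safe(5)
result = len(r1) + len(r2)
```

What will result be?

Step 1: add_item shares mutable default: after 2 calls, lst = [5, 5], len = 2.
Step 2: add_safe creates fresh list each time: r2 = [5], len = 1.
Step 3: result = 2 + 1 = 3

The answer is 3.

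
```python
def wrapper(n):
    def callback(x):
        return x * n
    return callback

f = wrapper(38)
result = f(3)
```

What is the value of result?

Step 1: wrapper(38) creates a closure capturing n = 38.
Step 2: f(3) computes 3 * 38 = 114.
Step 3: result = 114

The answer is 114.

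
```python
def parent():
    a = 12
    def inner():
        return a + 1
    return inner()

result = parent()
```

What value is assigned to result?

Step 1: parent() defines a = 12.
Step 2: inner() reads a = 12 from enclosing scope, returns 12 + 1 = 13.
Step 3: result = 13

The answer is 13.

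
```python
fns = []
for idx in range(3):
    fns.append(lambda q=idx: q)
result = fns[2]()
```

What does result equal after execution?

Step 1: Default argument q=idx captures idx's value at each iteration.
Step 2: fns[2] captured q = 2 when idx was 2.
Step 3: result = 2

The answer is 2.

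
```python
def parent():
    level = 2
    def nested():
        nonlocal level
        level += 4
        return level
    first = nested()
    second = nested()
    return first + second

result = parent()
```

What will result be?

Step 1: level starts at 2.
Step 2: First call: level = 2 + 4 = 6, returns 6.
Step 3: Second call: level = 6 + 4 = 10, returns 10.
Step 4: result = 6 + 10 = 16

The answer is 16.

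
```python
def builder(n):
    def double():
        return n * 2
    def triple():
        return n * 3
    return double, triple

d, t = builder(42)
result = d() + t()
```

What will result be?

Step 1: Both closures capture the same n = 42.
Step 2: d() = 42 * 2 = 84, t() = 42 * 3 = 126.
Step 3: result = 84 + 126 = 210

The answer is 210.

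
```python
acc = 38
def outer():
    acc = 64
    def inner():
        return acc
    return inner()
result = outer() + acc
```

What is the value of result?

Step 1: Global acc = 38. outer() shadows with acc = 64.
Step 2: inner() returns enclosing acc = 64. outer() = 64.
Step 3: result = 64 + global acc (38) = 102

The answer is 102.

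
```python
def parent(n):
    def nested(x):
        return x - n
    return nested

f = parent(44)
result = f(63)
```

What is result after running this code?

Step 1: parent(44) creates a closure capturing n = 44.
Step 2: f(63) computes 63 - 44 = 19.
Step 3: result = 19

The answer is 19.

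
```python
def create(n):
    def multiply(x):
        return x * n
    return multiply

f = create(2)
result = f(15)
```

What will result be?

Step 1: create(2) returns multiply closure with n = 2.
Step 2: f(15) computes 15 * 2 = 30.
Step 3: result = 30

The answer is 30.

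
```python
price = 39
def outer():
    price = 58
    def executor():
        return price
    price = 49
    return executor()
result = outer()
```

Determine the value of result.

Step 1: outer() sets price = 58, then later price = 49.
Step 2: executor() is called after price is reassigned to 49. Closures capture variables by reference, not by value.
Step 3: result = 49

The answer is 49.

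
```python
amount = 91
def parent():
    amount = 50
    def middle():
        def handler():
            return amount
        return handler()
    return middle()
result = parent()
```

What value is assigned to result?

Step 1: parent() defines amount = 50. middle() and handler() have no local amount.
Step 2: handler() checks local (none), enclosing middle() (none), enclosing parent() and finds amount = 50.
Step 3: result = 50

The answer is 50.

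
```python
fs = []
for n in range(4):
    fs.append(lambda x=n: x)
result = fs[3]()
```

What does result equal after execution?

Step 1: Default argument x=n captures n's value at each iteration.
Step 2: fs[3] captured x = 3 when n was 3.
Step 3: result = 3

The answer is 3.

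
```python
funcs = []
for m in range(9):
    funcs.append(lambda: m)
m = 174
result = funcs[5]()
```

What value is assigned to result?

Step 1: Lambdas capture the variable m by reference, not by value.
Step 2: After the loop, m is reassigned to 174.
Step 3: funcs[5]() looks up the current m = 174. result = 174

The answer is 174.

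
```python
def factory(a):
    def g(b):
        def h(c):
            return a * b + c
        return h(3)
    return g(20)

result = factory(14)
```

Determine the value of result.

Step 1: a = 14, b = 20, c = 3.
Step 2: h() computes a * b + c = 14 * 20 + 3 = 283.
Step 3: result = 283

The answer is 283.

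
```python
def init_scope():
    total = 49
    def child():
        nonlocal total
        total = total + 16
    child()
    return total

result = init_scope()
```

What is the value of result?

Step 1: init_scope() sets total = 49.
Step 2: child() uses nonlocal to modify total in init_scope's scope: total = 49 + 16 = 65.
Step 3: init_scope() returns the modified total = 65

The answer is 65.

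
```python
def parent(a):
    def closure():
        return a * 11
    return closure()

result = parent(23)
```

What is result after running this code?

Step 1: parent(23) binds parameter a = 23.
Step 2: closure() accesses a = 23 from enclosing scope.
Step 3: result = 23 * 11 = 253

The answer is 253.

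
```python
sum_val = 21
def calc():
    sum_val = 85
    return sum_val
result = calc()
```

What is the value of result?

Step 1: Global sum_val = 21.
Step 2: calc() creates local sum_val = 85, shadowing the global.
Step 3: Returns local sum_val = 85. result = 85

The answer is 85.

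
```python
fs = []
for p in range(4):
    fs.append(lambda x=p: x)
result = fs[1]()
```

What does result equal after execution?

Step 1: Default argument x=p captures p's value at each iteration.
Step 2: fs[1] captured x = 1 when p was 1.
Step 3: result = 1

The answer is 1.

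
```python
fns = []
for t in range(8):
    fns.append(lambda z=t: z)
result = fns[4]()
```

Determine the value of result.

Step 1: Default argument z=t captures t's value at each iteration.
Step 2: fns[4] captured z = 4 when t was 4.
Step 3: result = 4

The answer is 4.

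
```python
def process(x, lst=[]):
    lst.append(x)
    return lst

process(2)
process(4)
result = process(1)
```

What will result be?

Step 1: Mutable default argument gotcha! The list [] is created once.
Step 2: Each call appends to the SAME list: [2], [2, 4], [2, 4, 1].
Step 3: result = [2, 4, 1]

The answer is [2, 4, 1].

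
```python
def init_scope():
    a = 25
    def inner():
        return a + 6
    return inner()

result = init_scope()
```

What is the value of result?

Step 1: init_scope() defines a = 25.
Step 2: inner() reads a = 25 from enclosing scope, returns 25 + 6 = 31.
Step 3: result = 31

The answer is 31.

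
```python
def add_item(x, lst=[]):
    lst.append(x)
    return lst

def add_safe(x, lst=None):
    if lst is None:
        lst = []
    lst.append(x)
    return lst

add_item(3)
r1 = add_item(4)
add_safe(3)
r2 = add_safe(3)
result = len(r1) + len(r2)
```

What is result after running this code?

Step 1: add_item shares mutable default: after 2 calls, lst = [3, 4], len = 2.
Step 2: add_safe creates fresh list each time: r2 = [3], len = 1.
Step 3: result = 2 + 1 = 3

The answer is 3.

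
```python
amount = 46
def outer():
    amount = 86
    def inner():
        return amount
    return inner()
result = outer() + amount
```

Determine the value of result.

Step 1: Global amount = 46. outer() shadows with amount = 86.
Step 2: inner() returns enclosing amount = 86. outer() = 86.
Step 3: result = 86 + global amount (46) = 132

The answer is 132.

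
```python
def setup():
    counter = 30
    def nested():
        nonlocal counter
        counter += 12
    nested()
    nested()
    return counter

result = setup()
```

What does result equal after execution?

Step 1: counter starts at 30.
Step 2: nested() is called 2 times, each adding 12.
Step 3: counter = 30 + 12 * 2 = 54

The answer is 54.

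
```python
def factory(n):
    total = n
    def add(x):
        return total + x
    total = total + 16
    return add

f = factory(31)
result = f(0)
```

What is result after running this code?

Step 1: factory(31) sets total = 31, then total = 31 + 16 = 47.
Step 2: Closures capture by reference, so add sees total = 47.
Step 3: f(0) returns 47 + 0 = 47

The answer is 47.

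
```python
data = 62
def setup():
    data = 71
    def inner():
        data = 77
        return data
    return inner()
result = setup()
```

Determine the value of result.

Step 1: Three scopes define data: global (62), setup (71), inner (77).
Step 2: inner() has its own local data = 77, which shadows both enclosing and global.
Step 3: result = 77 (local wins in LEGB)

The answer is 77.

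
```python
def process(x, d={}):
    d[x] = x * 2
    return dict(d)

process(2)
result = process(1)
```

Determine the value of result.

Step 1: Mutable default dict is shared across calls.
Step 2: First call adds 2: 4. Second call adds 1: 2.
Step 3: result = {2: 4, 1: 2}

The answer is {2: 4, 1: 2}.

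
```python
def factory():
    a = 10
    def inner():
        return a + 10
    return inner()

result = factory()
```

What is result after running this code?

Step 1: factory() defines a = 10.
Step 2: inner() reads a = 10 from enclosing scope, returns 10 + 10 = 20.
Step 3: result = 20

The answer is 20.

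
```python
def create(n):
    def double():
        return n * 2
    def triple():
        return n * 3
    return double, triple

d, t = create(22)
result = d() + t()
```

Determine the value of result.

Step 1: Both closures capture the same n = 22.
Step 2: d() = 22 * 2 = 44, t() = 22 * 3 = 66.
Step 3: result = 44 + 66 = 110

The answer is 110.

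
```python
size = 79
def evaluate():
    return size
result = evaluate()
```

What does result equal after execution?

Step 1: size = 79 is defined in the global scope.
Step 2: evaluate() looks up size. No local size exists, so Python checks the global scope via LEGB rule and finds size = 79.
Step 3: result = 79

The answer is 79.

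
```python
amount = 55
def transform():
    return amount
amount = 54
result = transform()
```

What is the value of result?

Step 1: amount is first set to 55, then reassigned to 54.
Step 2: transform() is called after the reassignment, so it looks up the current global amount = 54.
Step 3: result = 54

The answer is 54.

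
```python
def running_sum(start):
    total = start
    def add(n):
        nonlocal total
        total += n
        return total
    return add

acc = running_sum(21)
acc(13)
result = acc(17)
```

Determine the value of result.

Step 1: running_sum(21) creates closure with total = 21.
Step 2: First acc(13): total = 21 + 13 = 34.
Step 3: Second acc(17): total = 34 + 17 = 51. result = 51

The answer is 51.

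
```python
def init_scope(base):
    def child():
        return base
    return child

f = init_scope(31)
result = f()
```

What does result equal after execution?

Step 1: init_scope(31) creates closure capturing base = 31.
Step 2: f() returns the captured base = 31.
Step 3: result = 31

The answer is 31.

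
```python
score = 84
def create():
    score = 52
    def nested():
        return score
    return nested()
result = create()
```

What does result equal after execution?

Step 1: score = 84 globally, but create() defines score = 52 locally.
Step 2: nested() looks up score. Not in local scope, so checks enclosing scope (create) and finds score = 52.
Step 3: result = 52

The answer is 52.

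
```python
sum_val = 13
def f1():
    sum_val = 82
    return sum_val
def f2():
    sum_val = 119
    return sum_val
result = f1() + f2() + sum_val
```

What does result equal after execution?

Step 1: Each function shadows global sum_val with its own local.
Step 2: f1() returns 82, f2() returns 119.
Step 3: Global sum_val = 13 is unchanged. result = 82 + 119 + 13 = 214

The answer is 214.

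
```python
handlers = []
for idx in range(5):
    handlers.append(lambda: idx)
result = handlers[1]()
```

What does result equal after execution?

Step 1: The loop creates 5 lambdas, all referencing the same variable idx.
Step 2: After the loop, idx = 4 (final value).
Step 3: handlers[1]() looks up idx at call time and finds 4. This is the late binding gotcha. result = 4

The answer is 4.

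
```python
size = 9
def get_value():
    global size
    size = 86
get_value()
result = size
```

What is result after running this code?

Step 1: size = 9 globally.
Step 2: get_value() declares global size and sets it to 86.
Step 3: After get_value(), global size = 86. result = 86

The answer is 86.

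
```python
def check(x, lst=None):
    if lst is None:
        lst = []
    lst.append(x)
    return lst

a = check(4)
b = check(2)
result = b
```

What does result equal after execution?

Step 1: None default with guard creates a NEW list each call.
Step 2: a = [4] (fresh list). b = [2] (another fresh list).
Step 3: result = [2] (this is the fix for mutable default)

The answer is [2].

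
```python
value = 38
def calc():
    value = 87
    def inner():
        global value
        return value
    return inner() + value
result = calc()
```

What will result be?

Step 1: Global value = 38. calc() shadows with local value = 87.
Step 2: inner() uses global keyword, so inner() returns global value = 38.
Step 3: calc() returns 38 + 87 = 125

The answer is 125.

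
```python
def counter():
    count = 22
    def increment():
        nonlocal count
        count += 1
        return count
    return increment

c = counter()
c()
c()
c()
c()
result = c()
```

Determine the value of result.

Step 1: counter() creates closure with count = 22.
Step 2: Each c() call increments count via nonlocal. After 5 calls: 22 + 5 = 27.
Step 3: result = 27

The answer is 27.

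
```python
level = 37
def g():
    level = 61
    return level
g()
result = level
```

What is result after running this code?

Step 1: Global level = 37.
Step 2: g() creates local level = 61 (shadow, not modification).
Step 3: After g() returns, global level is unchanged. result = 37

The answer is 37.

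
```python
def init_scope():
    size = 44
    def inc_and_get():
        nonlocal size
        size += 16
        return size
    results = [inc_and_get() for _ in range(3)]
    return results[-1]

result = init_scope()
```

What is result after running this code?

Step 1: size = 44.
Step 2: Three calls to inc_and_get(), each adding 16.
Step 3: Last value = 44 + 16 * 3 = 92

The answer is 92.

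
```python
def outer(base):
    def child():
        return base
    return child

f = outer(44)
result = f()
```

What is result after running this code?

Step 1: outer(44) creates closure capturing base = 44.
Step 2: f() returns the captured base = 44.
Step 3: result = 44

The answer is 44.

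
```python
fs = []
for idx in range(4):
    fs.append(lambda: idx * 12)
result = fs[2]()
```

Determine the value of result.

Step 1: All lambdas reference the same variable idx (late binding).
Step 2: After the loop, idx = 3. Every lambda returns idx * 12.
Step 3: fs[2]() = 3 * 12 = 36

The answer is 36.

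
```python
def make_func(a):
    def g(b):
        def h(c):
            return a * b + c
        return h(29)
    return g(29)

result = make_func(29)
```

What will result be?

Step 1: a = 29, b = 29, c = 29.
Step 2: h() computes a * b + c = 29 * 29 + 29 = 870.
Step 3: result = 870

The answer is 870.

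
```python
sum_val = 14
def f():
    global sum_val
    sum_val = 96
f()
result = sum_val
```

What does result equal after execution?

Step 1: sum_val = 14 globally.
Step 2: f() declares global sum_val and sets it to 96.
Step 3: After f(), global sum_val = 96. result = 96

The answer is 96.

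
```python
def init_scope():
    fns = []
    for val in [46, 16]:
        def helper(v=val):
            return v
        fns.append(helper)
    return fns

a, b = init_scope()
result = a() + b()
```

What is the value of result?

Step 1: Default argument v=val captures val at each iteration.
Step 2: a() returns 46 (captured at first iteration), b() returns 16 (captured at second).
Step 3: result = 46 + 16 = 62

The answer is 62.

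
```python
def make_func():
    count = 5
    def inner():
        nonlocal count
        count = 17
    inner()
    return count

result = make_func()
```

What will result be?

Step 1: make_func() sets count = 5.
Step 2: inner() uses nonlocal to reassign count = 17.
Step 3: result = 17

The answer is 17.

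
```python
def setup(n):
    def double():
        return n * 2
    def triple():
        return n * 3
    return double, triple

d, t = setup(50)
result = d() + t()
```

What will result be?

Step 1: Both closures capture the same n = 50.
Step 2: d() = 50 * 2 = 100, t() = 50 * 3 = 150.
Step 3: result = 100 + 150 = 250

The answer is 250.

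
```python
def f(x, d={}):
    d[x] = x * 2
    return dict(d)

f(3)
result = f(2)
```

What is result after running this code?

Step 1: Mutable default dict is shared across calls.
Step 2: First call adds 3: 6. Second call adds 2: 4.
Step 3: result = {3: 6, 2: 4}

The answer is {3: 6, 2: 4}.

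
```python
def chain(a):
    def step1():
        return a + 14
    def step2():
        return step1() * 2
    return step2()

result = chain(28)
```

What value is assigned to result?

Step 1: chain(28) captures a = 28.
Step 2: step2() calls step1() which returns 28 + 14 = 42.
Step 3: step2() returns 42 * 2 = 84

The answer is 84.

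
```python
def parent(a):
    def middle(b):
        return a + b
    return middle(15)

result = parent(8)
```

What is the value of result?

Step 1: parent(8) passes a = 8.
Step 2: middle(15) has b = 15, reads a = 8 from enclosing.
Step 3: result = 8 + 15 = 23

The answer is 23.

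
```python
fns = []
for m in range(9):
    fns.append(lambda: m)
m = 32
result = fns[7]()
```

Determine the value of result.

Step 1: Lambdas capture the variable m by reference, not by value.
Step 2: After the loop, m is reassigned to 32.
Step 3: fns[7]() looks up the current m = 32. result = 32

The answer is 32.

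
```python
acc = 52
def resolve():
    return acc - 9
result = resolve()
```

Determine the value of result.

Step 1: acc = 52 is defined globally.
Step 2: resolve() looks up acc from global scope = 52, then computes 52 - 9 = 43.
Step 3: result = 43

The answer is 43.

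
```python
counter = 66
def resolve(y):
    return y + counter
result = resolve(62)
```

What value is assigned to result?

Step 1: counter = 66 is defined globally.
Step 2: resolve(62) uses parameter y = 62 and looks up counter from global scope = 66.
Step 3: result = 62 + 66 = 128

The answer is 128.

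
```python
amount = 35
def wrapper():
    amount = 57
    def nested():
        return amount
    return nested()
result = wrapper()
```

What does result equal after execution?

Step 1: amount = 35 globally, but wrapper() defines amount = 57 locally.
Step 2: nested() looks up amount. Not in local scope, so checks enclosing scope (wrapper) and finds amount = 57.
Step 3: result = 57

The answer is 57.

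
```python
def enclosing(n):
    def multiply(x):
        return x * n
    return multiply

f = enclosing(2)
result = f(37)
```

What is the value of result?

Step 1: enclosing(2) returns multiply closure with n = 2.
Step 2: f(37) computes 37 * 2 = 74.
Step 3: result = 74

The answer is 74.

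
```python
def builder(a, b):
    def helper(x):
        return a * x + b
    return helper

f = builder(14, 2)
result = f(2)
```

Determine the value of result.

Step 1: builder(14, 2) captures a = 14, b = 2.
Step 2: f(2) computes 14 * 2 + 2 = 30.
Step 3: result = 30

The answer is 30.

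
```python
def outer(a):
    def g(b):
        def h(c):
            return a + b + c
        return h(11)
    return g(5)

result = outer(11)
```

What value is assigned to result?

Step 1: a = 11, b = 5, c = 11 across three nested scopes.
Step 2: h() accesses all three via LEGB rule.
Step 3: result = 11 + 5 + 11 = 27

The answer is 27.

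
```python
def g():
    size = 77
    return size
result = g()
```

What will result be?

Step 1: g() defines size = 77 in its local scope.
Step 2: return size finds the local variable size = 77.
Step 3: result = 77

The answer is 77.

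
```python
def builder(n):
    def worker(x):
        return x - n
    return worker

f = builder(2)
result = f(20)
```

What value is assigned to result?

Step 1: builder(2) creates a closure capturing n = 2.
Step 2: f(20) computes 20 - 2 = 18.
Step 3: result = 18

The answer is 18.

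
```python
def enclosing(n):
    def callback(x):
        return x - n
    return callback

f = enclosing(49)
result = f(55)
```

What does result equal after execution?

Step 1: enclosing(49) creates a closure capturing n = 49.
Step 2: f(55) computes 55 - 49 = 6.
Step 3: result = 6

The answer is 6.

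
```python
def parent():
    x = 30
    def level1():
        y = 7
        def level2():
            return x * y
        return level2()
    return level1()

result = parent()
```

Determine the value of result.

Step 1: x = 30 in parent. y = 7 in level1.
Step 2: level2() reads x = 30 and y = 7 from enclosing scopes.
Step 3: result = 30 * 7 = 210

The answer is 210.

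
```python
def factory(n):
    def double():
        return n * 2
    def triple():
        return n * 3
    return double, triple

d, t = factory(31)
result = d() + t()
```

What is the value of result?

Step 1: Both closures capture the same n = 31.
Step 2: d() = 31 * 2 = 62, t() = 31 * 3 = 93.
Step 3: result = 62 + 93 = 155

The answer is 155.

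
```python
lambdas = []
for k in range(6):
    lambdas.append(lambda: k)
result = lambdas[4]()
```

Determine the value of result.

Step 1: The loop creates 6 lambdas, all referencing the same variable k.
Step 2: After the loop, k = 5 (final value).
Step 3: lambdas[4]() looks up k at call time and finds 5. This is the late binding gotcha. result = 5

The answer is 5.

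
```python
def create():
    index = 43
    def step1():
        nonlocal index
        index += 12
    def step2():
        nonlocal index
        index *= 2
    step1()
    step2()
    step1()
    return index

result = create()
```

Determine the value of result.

Step 1: index = 43.
Step 2: step1(): index = 43 + 12 = 55.
Step 3: step2(): index = 55 * 2 = 110.
Step 4: step1(): index = 110 + 12 = 122. result = 122

The answer is 122.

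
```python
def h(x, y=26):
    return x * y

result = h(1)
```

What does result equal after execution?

Step 1: h(1) uses default y = 26.
Step 2: Returns 1 * 26 = 26.
Step 3: result = 26

The answer is 26.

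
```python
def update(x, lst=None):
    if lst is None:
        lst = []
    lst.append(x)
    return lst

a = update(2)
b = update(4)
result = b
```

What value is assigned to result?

Step 1: None default with guard creates a NEW list each call.
Step 2: a = [2] (fresh list). b = [4] (another fresh list).
Step 3: result = [4] (this is the fix for mutable default)

The answer is [4].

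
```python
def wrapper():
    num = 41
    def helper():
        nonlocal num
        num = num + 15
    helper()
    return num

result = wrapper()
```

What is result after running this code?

Step 1: wrapper() sets num = 41.
Step 2: helper() uses nonlocal to modify num in wrapper's scope: num = 41 + 15 = 56.
Step 3: wrapper() returns the modified num = 56

The answer is 56.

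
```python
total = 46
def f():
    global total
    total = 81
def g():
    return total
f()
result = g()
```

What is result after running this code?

Step 1: total = 46.
Step 2: f() sets global total = 81.
Step 3: g() reads global total = 81. result = 81

The answer is 81.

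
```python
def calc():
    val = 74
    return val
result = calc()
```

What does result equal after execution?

Step 1: calc() defines val = 74 in its local scope.
Step 2: return val finds the local variable val = 74.
Step 3: result = 74

The answer is 74.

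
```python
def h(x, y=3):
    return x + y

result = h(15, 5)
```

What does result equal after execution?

Step 1: h(15, 5) overrides default y with 5.
Step 2: Returns 15 + 5 = 20.
Step 3: result = 20

The answer is 20.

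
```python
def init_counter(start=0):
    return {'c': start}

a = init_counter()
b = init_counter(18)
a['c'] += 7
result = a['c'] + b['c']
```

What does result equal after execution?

Step 1: init_counter() returns a new dict each call (immutable default 0).
Step 2: a = {'c': 0}, b = {'c': 18}.
Step 3: a['c'] += 7 = 7. result = 7 + 18 = 25

The answer is 25.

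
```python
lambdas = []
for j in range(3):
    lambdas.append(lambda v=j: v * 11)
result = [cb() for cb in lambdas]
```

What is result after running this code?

Step 1: Default arg v=j captures j at each iteration.
Step 2: lambdas[k] has v defaulting to k, returns k * 11.
Step 3: result = [0, 11, 22]

The answer is [0, 11, 22].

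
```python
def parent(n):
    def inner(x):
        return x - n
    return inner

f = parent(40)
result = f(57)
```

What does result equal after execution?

Step 1: parent(40) creates a closure capturing n = 40.
Step 2: f(57) computes 57 - 40 = 17.
Step 3: result = 17

The answer is 17.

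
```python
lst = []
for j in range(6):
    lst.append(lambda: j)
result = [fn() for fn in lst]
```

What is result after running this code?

Step 1: All 6 lambdas share the same variable j.
Step 2: After the loop, j = 5.
Step 3: Each call returns 5. result = [5, 5, 5, 5, 5, 5]

The answer is [5, 5, 5, 5, 5, 5].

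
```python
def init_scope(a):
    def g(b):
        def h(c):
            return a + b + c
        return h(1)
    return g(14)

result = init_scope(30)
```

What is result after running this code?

Step 1: a = 30, b = 14, c = 1 across three nested scopes.
Step 2: h() accesses all three via LEGB rule.
Step 3: result = 30 + 14 + 1 = 45

The answer is 45.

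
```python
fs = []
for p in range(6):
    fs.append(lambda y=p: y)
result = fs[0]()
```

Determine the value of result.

Step 1: Default argument y=p captures p's value at each iteration.
Step 2: fs[0] captured y = 0 when p was 0.
Step 3: result = 0

The answer is 0.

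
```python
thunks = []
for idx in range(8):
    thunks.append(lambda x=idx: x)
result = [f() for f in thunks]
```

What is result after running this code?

Step 1: Default arg x=idx captures idx at each iteration.
Step 2: Each lambda has its own default: 0, 1, ..., 7.
Step 3: result = [0, 1, 2, 3, 4, 5, 6, 7]

The answer is [0, 1, 2, 3, 4, 5, 6, 7].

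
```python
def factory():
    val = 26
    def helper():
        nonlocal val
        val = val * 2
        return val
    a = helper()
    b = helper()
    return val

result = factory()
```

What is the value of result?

Step 1: val starts at 26.
Step 2: First helper(): val = 26 * 2 = 52.
Step 3: Second helper(): val = 52 * 2 = 104.
Step 4: result = 104

The answer is 104.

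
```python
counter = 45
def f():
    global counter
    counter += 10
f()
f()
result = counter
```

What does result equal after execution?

Step 1: counter = 45.
Step 2: First f(): counter = 45 + 10 = 55.
Step 3: Second f(): counter = 55 + 10 = 65. result = 65

The answer is 65.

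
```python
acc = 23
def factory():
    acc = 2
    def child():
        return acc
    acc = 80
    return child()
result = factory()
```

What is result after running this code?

Step 1: factory() sets acc = 2, then later acc = 80.
Step 2: child() is called after acc is reassigned to 80. Closures capture variables by reference, not by value.
Step 3: result = 80

The answer is 80.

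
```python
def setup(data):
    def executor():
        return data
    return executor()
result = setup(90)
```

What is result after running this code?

Step 1: setup(90) binds parameter data = 90.
Step 2: executor() looks up data in enclosing scope and finds the parameter data = 90.
Step 3: result = 90

The answer is 90.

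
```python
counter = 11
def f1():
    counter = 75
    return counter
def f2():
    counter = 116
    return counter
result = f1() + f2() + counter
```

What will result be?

Step 1: Each function shadows global counter with its own local.
Step 2: f1() returns 75, f2() returns 116.
Step 3: Global counter = 11 is unchanged. result = 75 + 116 + 11 = 202

The answer is 202.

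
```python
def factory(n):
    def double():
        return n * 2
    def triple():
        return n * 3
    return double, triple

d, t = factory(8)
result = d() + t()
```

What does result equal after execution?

Step 1: Both closures capture the same n = 8.
Step 2: d() = 8 * 2 = 16, t() = 8 * 3 = 24.
Step 3: result = 16 + 24 = 40

The answer is 40.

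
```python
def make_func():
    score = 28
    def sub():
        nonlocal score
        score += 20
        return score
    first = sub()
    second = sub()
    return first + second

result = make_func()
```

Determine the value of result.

Step 1: score starts at 28.
Step 2: First call: score = 28 + 20 = 48, returns 48.
Step 3: Second call: score = 48 + 20 = 68, returns 68.
Step 4: result = 48 + 68 = 116

The answer is 116.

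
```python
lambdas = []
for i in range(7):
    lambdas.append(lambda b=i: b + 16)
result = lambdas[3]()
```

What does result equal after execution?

Step 1: Default argument b=i captures i's value at definition time.
Step 2: lambdas[3] was defined when i = 3, so b defaults to 3.
Step 3: result = 3 + 16 = 19 (default arg fixes the late binding issue)

The answer is 19.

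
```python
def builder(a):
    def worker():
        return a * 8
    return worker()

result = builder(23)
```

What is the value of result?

Step 1: builder(23) binds parameter a = 23.
Step 2: worker() accesses a = 23 from enclosing scope.
Step 3: result = 23 * 8 = 184

The answer is 184.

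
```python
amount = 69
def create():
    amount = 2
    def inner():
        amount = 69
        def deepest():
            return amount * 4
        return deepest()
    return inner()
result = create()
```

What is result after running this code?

Step 1: deepest() looks up amount through LEGB: not local, finds amount = 69 in enclosing inner().
Step 2: Returns 69 * 4 = 276.
Step 3: result = 276

The answer is 276.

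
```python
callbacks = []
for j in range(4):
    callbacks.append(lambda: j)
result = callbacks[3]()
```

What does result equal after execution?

Step 1: The loop creates 4 lambdas, all referencing the same variable j.
Step 2: After the loop, j = 3 (final value).
Step 3: callbacks[3]() looks up j at call time and finds 3. This is the late binding gotcha. result = 3

The answer is 3.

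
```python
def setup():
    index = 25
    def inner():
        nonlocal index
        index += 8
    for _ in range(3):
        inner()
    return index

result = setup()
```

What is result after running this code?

Step 1: index = 25.
Step 2: inner() is called 3 times in a loop, each adding 8 via nonlocal.
Step 3: index = 25 + 8 * 3 = 49

The answer is 49.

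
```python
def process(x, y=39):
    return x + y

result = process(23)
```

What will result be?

Step 1: process(23) uses default y = 39.
Step 2: Returns 23 + 39 = 62.
Step 3: result = 62

The answer is 62.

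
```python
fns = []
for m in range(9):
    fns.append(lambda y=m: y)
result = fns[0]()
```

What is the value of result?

Step 1: Default argument y=m captures m's value at each iteration.
Step 2: fns[0] captured y = 0 when m was 0.
Step 3: result = 0

The answer is 0.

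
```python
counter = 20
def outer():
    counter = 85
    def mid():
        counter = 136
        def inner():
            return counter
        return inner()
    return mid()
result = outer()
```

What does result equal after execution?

Step 1: Three levels of shadowing: global 20, outer 85, mid 136.
Step 2: inner() finds counter = 136 in enclosing mid() scope.
Step 3: result = 136

The answer is 136.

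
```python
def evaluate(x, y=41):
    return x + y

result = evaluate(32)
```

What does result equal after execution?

Step 1: evaluate(32) uses default y = 41.
Step 2: Returns 32 + 41 = 73.
Step 3: result = 73

The answer is 73.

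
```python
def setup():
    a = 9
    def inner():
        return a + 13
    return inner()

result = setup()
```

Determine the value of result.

Step 1: setup() defines a = 9.
Step 2: inner() reads a = 9 from enclosing scope, returns 9 + 13 = 22.
Step 3: result = 22

The answer is 22.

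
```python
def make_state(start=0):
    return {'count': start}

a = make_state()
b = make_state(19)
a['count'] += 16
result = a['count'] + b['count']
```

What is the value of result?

Step 1: make_state() returns a new dict each call (immutable default 0).
Step 2: a = {'count': 0}, b = {'count': 19}.
Step 3: a['count'] += 16 = 16. result = 16 + 19 = 35

The answer is 35.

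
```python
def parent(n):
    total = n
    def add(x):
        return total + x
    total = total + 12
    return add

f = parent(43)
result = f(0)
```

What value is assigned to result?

Step 1: parent(43) sets total = 43, then total = 43 + 12 = 55.
Step 2: Closures capture by reference, so add sees total = 55.
Step 3: f(0) returns 55 + 0 = 55

The answer is 55.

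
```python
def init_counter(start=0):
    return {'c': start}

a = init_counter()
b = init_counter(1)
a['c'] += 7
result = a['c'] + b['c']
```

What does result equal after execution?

Step 1: init_counter() returns a new dict each call (immutable default 0).
Step 2: a = {'c': 0}, b = {'c': 1}.
Step 3: a['c'] += 7 = 7. result = 7 + 1 = 8

The answer is 8.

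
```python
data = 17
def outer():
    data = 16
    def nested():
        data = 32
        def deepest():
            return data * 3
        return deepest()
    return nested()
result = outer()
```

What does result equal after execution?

Step 1: deepest() looks up data through LEGB: not local, finds data = 32 in enclosing nested().
Step 2: Returns 32 * 3 = 96.
Step 3: result = 96

The answer is 96.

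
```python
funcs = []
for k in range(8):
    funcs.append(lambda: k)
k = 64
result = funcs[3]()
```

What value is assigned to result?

Step 1: Lambdas capture the variable k by reference, not by value.
Step 2: After the loop, k is reassigned to 64.
Step 3: funcs[3]() looks up the current k = 64. result = 64

The answer is 64.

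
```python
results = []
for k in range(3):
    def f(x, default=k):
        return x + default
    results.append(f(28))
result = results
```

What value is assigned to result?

Step 1: Default argument default=k is evaluated at function definition time.
Step 2: Each iteration creates f with default = current k value.
Step 3: f(28) returns 28 + default. results = [28, 29, 30]

The answer is [28, 29, 30].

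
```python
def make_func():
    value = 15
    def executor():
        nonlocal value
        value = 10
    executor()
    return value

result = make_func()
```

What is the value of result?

Step 1: make_func() sets value = 15.
Step 2: executor() uses nonlocal to reassign value = 10.
Step 3: result = 10

The answer is 10.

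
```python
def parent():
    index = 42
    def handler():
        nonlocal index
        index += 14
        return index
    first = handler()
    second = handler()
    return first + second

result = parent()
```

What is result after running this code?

Step 1: index starts at 42.
Step 2: First call: index = 42 + 14 = 56, returns 56.
Step 3: Second call: index = 56 + 14 = 70, returns 70.
Step 4: result = 56 + 70 = 126

The answer is 126.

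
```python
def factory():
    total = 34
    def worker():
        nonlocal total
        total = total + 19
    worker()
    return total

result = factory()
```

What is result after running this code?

Step 1: factory() sets total = 34.
Step 2: worker() uses nonlocal to modify total in factory's scope: total = 34 + 19 = 53.
Step 3: factory() returns the modified total = 53

The answer is 53.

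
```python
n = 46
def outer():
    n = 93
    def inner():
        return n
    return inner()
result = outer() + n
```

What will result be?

Step 1: Global n = 46. outer() shadows with n = 93.
Step 2: inner() returns enclosing n = 93. outer() = 93.
Step 3: result = 93 + global n (46) = 139

The answer is 139.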